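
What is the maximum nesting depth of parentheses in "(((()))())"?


Input: "(((()))())"
Tracking depth:
  Position 0 '(': depth becomes 1
  Position 1 '(': depth becomes 2
  Position 2 '(': depth becomes 3
  Position 3 '(': depth becomes 4
  Position 4 ')': depth becomes 3
  Position 5 ')': depth becomes 2
  Position 6 ')': depth becomes 1
  Position 7 '(': depth becomes 2
  Position 8 ')': depth becomes 1
  Position 9 ')': depth becomes 0
Maximum depth reached: 4

4


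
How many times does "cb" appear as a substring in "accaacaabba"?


Searching for "cb" in "accaacaabba"
Scanning each position:
  Position 0: "ac" => no
  Position 1: "cc" => no
  Position 2: "ca" => no
  Position 3: "aa" => no
  Position 4: "ac" => no
  Position 5: "ca" => no
  Position 6: "aa" => no
  Position 7: "ab" => no
  Position 8: "bb" => no
  Position 9: "ba" => no
Total occurrences: 0

0


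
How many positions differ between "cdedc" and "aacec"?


Comparing "cdedc" and "aacec" position by position:
  Position 0: 'c' vs 'a' => DIFFER
  Position 1: 'd' vs 'a' => DIFFER
  Position 2: 'e' vs 'c' => DIFFER
  Position 3: 'd' vs 'e' => DIFFER
  Position 4: 'c' vs 'c' => same
Positions that differ: 4

4


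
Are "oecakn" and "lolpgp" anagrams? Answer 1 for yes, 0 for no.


Strings: "oecakn", "lolpgp"
Sorted first:  acekno
Sorted second: gllopp
Differ at position 0: 'a' vs 'g' => not anagrams

0


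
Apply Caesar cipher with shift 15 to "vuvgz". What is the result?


Caesar cipher: shift "vuvgz" by 15
  'v' (pos 21) + 15 = pos 10 = 'k'
  'u' (pos 20) + 15 = pos 9 = 'j'
  'v' (pos 21) + 15 = pos 10 = 'k'
  'g' (pos 6) + 15 = pos 21 = 'v'
  'z' (pos 25) + 15 = pos 14 = 'o'
Result: kjkvo

kjkvo


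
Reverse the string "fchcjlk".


Input: fchcjlk
Reading characters right to left:
  Position 6: 'k'
  Position 5: 'l'
  Position 4: 'j'
  Position 3: 'c'
  Position 2: 'h'
  Position 1: 'c'
  Position 0: 'f'
Reversed: kljchcf

kljchcf


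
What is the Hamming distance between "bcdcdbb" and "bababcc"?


Comparing "bcdcdbb" and "bababcc" position by position:
  Position 0: 'b' vs 'b' => same
  Position 1: 'c' vs 'a' => differ
  Position 2: 'd' vs 'b' => differ
  Position 3: 'c' vs 'a' => differ
  Position 4: 'd' vs 'b' => differ
  Position 5: 'b' vs 'c' => differ
  Position 6: 'b' vs 'c' => differ
Total differences (Hamming distance): 6

6


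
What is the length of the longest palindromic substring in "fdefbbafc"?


Input: "fdefbbafc"
Checking substrings for palindromes:
  [4:6] "bb" (len 2) => palindrome
Longest palindromic substring: "bb" with length 2

2


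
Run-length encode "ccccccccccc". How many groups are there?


Input: ccccccccccc
Scanning for consecutive runs:
  Group 1: 'c' x 11 (positions 0-10)
Total groups: 1

1


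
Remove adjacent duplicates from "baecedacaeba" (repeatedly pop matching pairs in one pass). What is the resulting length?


Input: baecedacaeba
Stack-based adjacent duplicate removal:
  Read 'b': push. Stack: b
  Read 'a': push. Stack: ba
  Read 'e': push. Stack: bae
  Read 'c': push. Stack: baec
  Read 'e': push. Stack: baece
  Read 'd': push. Stack: baeced
  Read 'a': push. Stack: baeceda
  Read 'c': push. Stack: baecedac
  Read 'a': push. Stack: baecedaca
  Read 'e': push. Stack: baecedacae
  Read 'b': push. Stack: baecedacaeb
  Read 'a': push. Stack: baecedacaeba
Final stack: "baecedacaeba" (length 12)

12


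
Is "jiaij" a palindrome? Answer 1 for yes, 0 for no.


Input: jiaij
Reversed: jiaij
  Compare pos 0 ('j') with pos 4 ('j'): match
  Compare pos 1 ('i') with pos 3 ('i'): match
Result: palindrome

1


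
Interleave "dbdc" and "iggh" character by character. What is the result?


Interleaving "dbdc" and "iggh":
  Position 0: 'd' from first, 'i' from second => "di"
  Position 1: 'b' from first, 'g' from second => "bg"
  Position 2: 'd' from first, 'g' from second => "dg"
  Position 3: 'c' from first, 'h' from second => "ch"
Result: dibgdgch

dibgdgch


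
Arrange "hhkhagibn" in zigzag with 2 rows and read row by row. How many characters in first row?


Zigzag "hhkhagibn" into 2 rows:
Placing characters:
  'h' => row 0
  'h' => row 1
  'k' => row 0
  'h' => row 1
  'a' => row 0
  'g' => row 1
  'i' => row 0
  'b' => row 1
  'n' => row 0
Rows:
  Row 0: "hkain"
  Row 1: "hhgb"
First row length: 5

5


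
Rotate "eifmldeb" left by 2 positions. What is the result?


Input: "eifmldeb", rotate left by 2
First 2 characters: "ei"
Remaining characters: "fmldeb"
Concatenate remaining + first: "fmldeb" + "ei" = "fmldebei"

fmldebei


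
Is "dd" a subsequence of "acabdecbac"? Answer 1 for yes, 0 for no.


Check if "dd" is a subsequence of "acabdecbac"
Greedy scan:
  Position 0 ('a'): no match needed
  Position 1 ('c'): no match needed
  Position 2 ('a'): no match needed
  Position 3 ('b'): no match needed
  Position 4 ('d'): matches sub[0] = 'd'
  Position 5 ('e'): no match needed
  Position 6 ('c'): no match needed
  Position 7 ('b'): no match needed
  Position 8 ('a'): no match needed
  Position 9 ('c'): no match needed
Only matched 1/2 characters => not a subsequence

0


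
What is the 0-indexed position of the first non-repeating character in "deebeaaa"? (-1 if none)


Input: deebeaaa
Character frequencies:
  'a': 3
  'b': 1
  'd': 1
  'e': 3
Scanning left to right for freq == 1:
  Position 0 ('d'): unique! => answer = 0

0


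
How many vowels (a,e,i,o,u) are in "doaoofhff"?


Input: doaoofhff
Checking each character:
  'd' at position 0: consonant
  'o' at position 1: vowel (running total: 1)
  'a' at position 2: vowel (running total: 2)
  'o' at position 3: vowel (running total: 3)
  'o' at position 4: vowel (running total: 4)
  'f' at position 5: consonant
  'h' at position 6: consonant
  'f' at position 7: consonant
  'f' at position 8: consonant
Total vowels: 4

4


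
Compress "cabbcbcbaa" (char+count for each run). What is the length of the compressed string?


Input: cabbcbcbaa
Runs:
  'c' x 1 => "c1"
  'a' x 1 => "a1"
  'b' x 2 => "b2"
  'c' x 1 => "c1"
  'b' x 1 => "b1"
  'c' x 1 => "c1"
  'b' x 1 => "b1"
  'a' x 2 => "a2"
Compressed: "c1a1b2c1b1c1b1a2"
Compressed length: 16

16


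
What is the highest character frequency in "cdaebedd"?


Input: cdaebedd
Character counts:
  'a': 1
  'b': 1
  'c': 1
  'd': 3
  'e': 2
Maximum frequency: 3

3


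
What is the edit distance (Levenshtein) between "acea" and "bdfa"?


Computing edit distance: "acea" -> "bdfa"
DP table:
           b    d    f    a
      0    1    2    3    4
  a   1    1    2    3    3
  c   2    2    2    3    4
  e   3    3    3    3    4
  a   4    4    4    4    3
Edit distance = dp[4][4] = 3

3


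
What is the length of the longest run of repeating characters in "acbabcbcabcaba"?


Input: "acbabcbcabcaba"
Scanning for longest run:
  Position 1 ('c'): new char, reset run to 1
  Position 2 ('b'): new char, reset run to 1
  Position 3 ('a'): new char, reset run to 1
  Position 4 ('b'): new char, reset run to 1
  Position 5 ('c'): new char, reset run to 1
  Position 6 ('b'): new char, reset run to 1
  Position 7 ('c'): new char, reset run to 1
  Position 8 ('a'): new char, reset run to 1
  Position 9 ('b'): new char, reset run to 1
  Position 10 ('c'): new char, reset run to 1
  Position 11 ('a'): new char, reset run to 1
  Position 12 ('b'): new char, reset run to 1
  Position 13 ('a'): new char, reset run to 1
Longest run: 'a' with length 1

1


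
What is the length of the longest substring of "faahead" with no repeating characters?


Input: "faahead"
Sliding window (track last position of each char):
  Position 0 ('f'): window [0,0] length 1 -- new best
  Position 1 ('a'): window [0,1] length 2 -- new best
  Position 2 ('a'): repeat (last at 1), move window start to 2
  Position 2 ('a'): window [2,2] length 1
  Position 3 ('h'): window [2,3] length 2
  Position 4 ('e'): window [2,4] length 3 -- new best
  Position 5 ('a'): repeat (last at 2), move window start to 3
  Position 5 ('a'): window [3,5] length 3
  Position 6 ('d'): window [3,6] length 4 -- new best
Longest substring with no repeats: "head" with length 4

4


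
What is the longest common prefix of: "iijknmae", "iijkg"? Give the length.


Words: iijknmae, iijkg
  Position 0: all 'i' => match
  Position 1: all 'i' => match
  Position 2: all 'j' => match
  Position 3: all 'k' => match
  Position 4: ('n', 'g') => mismatch, stop
LCP = "iijk" (length 4)

4


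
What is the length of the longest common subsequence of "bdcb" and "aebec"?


LCS of "bdcb" and "aebec"
DP table:
           a    e    b    e    c
      0    0    0    0    0    0
  b   0    0    0    1    1    1
  d   0    0    0    1    1    1
  c   0    0    0    1    1    2
  b   0    0    0    1    1    2
LCS length = dp[4][5] = 2

2


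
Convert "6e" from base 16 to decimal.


Input: "6e" in base 16
Positional expansion:
  Digit '6' (value 6) x 16^1 = 96
  Digit 'e' (value 14) x 16^0 = 14
Sum = 110

110


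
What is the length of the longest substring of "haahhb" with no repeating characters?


Input: "haahhb"
Sliding window (track last position of each char):
  Position 0 ('h'): window [0,0] length 1 -- new best
  Position 1 ('a'): window [0,1] length 2 -- new best
  Position 2 ('a'): repeat (last at 1), move window start to 2
  Position 2 ('a'): window [2,2] length 1
  Position 3 ('h'): window [2,3] length 2
  Position 4 ('h'): repeat (last at 3), move window start to 4
  Position 4 ('h'): window [4,4] length 1
  Position 5 ('b'): window [4,5] length 2
Longest substring with no repeats: "ha" with length 2

2


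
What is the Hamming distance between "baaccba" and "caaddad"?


Comparing "baaccba" and "caaddad" position by position:
  Position 0: 'b' vs 'c' => differ
  Position 1: 'a' vs 'a' => same
  Position 2: 'a' vs 'a' => same
  Position 3: 'c' vs 'd' => differ
  Position 4: 'c' vs 'd' => differ
  Position 5: 'b' vs 'a' => differ
  Position 6: 'a' vs 'd' => differ
Total differences (Hamming distance): 5

5


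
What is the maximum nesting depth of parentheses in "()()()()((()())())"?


Input: "()()()()((()())())"
Tracking depth:
  Position 0 '(': depth becomes 1
  Position 1 ')': depth becomes 0
  Position 2 '(': depth becomes 1
  Position 3 ')': depth becomes 0
  Position 4 '(': depth becomes 1
  Position 5 ')': depth becomes 0
  Position 6 '(': depth becomes 1
  Position 7 ')': depth becomes 0
  Position 8 '(': depth becomes 1
  Position 9 '(': depth becomes 2
  Position 10 '(': depth becomes 3
  Position 11 ')': depth becomes 2
  Position 12 '(': depth becomes 3
  Position 13 ')': depth becomes 2
  Position 14 ')': depth becomes 1
  Position 15 '(': depth becomes 2
  Position 16 ')': depth becomes 1
  Position 17 ')': depth becomes 0
Maximum depth reached: 3

3


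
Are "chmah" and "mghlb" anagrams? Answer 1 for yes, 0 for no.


Strings: "chmah", "mghlb"
Sorted first:  achhm
Sorted second: bghlm
Differ at position 0: 'a' vs 'b' => not anagrams

0


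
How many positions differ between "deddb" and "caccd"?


Comparing "deddb" and "caccd" position by position:
  Position 0: 'd' vs 'c' => DIFFER
  Position 1: 'e' vs 'a' => DIFFER
  Position 2: 'd' vs 'c' => DIFFER
  Position 3: 'd' vs 'c' => DIFFER
  Position 4: 'b' vs 'd' => DIFFER
Positions that differ: 5

5


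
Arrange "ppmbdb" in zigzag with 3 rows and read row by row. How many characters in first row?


Zigzag "ppmbdb" into 3 rows:
Placing characters:
  'p' => row 0
  'p' => row 1
  'm' => row 2
  'b' => row 1
  'd' => row 0
  'b' => row 1
Rows:
  Row 0: "pd"
  Row 1: "pbb"
  Row 2: "m"
First row length: 2

2


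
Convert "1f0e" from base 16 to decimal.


Input: "1f0e" in base 16
Positional expansion:
  Digit '1' (value 1) x 16^3 = 4096
  Digit 'f' (value 15) x 16^2 = 3840
  Digit '0' (value 0) x 16^1 = 0
  Digit 'e' (value 14) x 16^0 = 14
Sum = 7950

7950


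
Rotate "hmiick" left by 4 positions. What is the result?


Input: "hmiick", rotate left by 4
First 4 characters: "hmii"
Remaining characters: "ck"
Concatenate remaining + first: "ck" + "hmii" = "ckhmii"

ckhmii


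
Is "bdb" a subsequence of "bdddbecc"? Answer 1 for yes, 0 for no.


Check if "bdb" is a subsequence of "bdddbecc"
Greedy scan:
  Position 0 ('b'): matches sub[0] = 'b'
  Position 1 ('d'): matches sub[1] = 'd'
  Position 2 ('d'): no match needed
  Position 3 ('d'): no match needed
  Position 4 ('b'): matches sub[2] = 'b'
  Position 5 ('e'): no match needed
  Position 6 ('c'): no match needed
  Position 7 ('c'): no match needed
All 3 characters matched => is a subsequence

1


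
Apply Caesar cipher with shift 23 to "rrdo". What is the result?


Caesar cipher: shift "rrdo" by 23
  'r' (pos 17) + 23 = pos 14 = 'o'
  'r' (pos 17) + 23 = pos 14 = 'o'
  'd' (pos 3) + 23 = pos 0 = 'a'
  'o' (pos 14) + 23 = pos 11 = 'l'
Result: ooal

ooal


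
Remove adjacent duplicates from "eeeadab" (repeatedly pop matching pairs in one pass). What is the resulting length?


Input: eeeadab
Stack-based adjacent duplicate removal:
  Read 'e': push. Stack: e
  Read 'e': matches stack top 'e' => pop. Stack: (empty)
  Read 'e': push. Stack: e
  Read 'a': push. Stack: ea
  Read 'd': push. Stack: ead
  Read 'a': push. Stack: eada
  Read 'b': push. Stack: eadab
Final stack: "eadab" (length 5)

5


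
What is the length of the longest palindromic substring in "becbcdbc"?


Input: "becbcdbc"
Checking substrings for palindromes:
  [2:5] "cbc" (len 3) => palindrome
Longest palindromic substring: "cbc" with length 3

3


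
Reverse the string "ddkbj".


Input: ddkbj
Reading characters right to left:
  Position 4: 'j'
  Position 3: 'b'
  Position 2: 'k'
  Position 1: 'd'
  Position 0: 'd'
Reversed: jbkdd

jbkdd


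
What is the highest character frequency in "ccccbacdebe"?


Input: ccccbacdebe
Character counts:
  'a': 1
  'b': 2
  'c': 5
  'd': 1
  'e': 2
Maximum frequency: 5

5


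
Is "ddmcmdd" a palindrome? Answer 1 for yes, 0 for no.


Input: ddmcmdd
Reversed: ddmcmdd
  Compare pos 0 ('d') with pos 6 ('d'): match
  Compare pos 1 ('d') with pos 5 ('d'): match
  Compare pos 2 ('m') with pos 4 ('m'): match
Result: palindrome

1


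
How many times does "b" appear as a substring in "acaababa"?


Searching for "b" in "acaababa"
Scanning each position:
  Position 0: "a" => no
  Position 1: "c" => no
  Position 2: "a" => no
  Position 3: "a" => no
  Position 4: "b" => MATCH
  Position 5: "a" => no
  Position 6: "b" => MATCH
  Position 7: "a" => no
Total occurrences: 2

2


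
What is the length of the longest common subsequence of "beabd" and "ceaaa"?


LCS of "beabd" and "ceaaa"
DP table:
           c    e    a    a    a
      0    0    0    0    0    0
  b   0    0    0    0    0    0
  e   0    0    1    1    1    1
  a   0    0    1    2    2    2
  b   0    0    1    2    2    2
  d   0    0    1    2    2    2
LCS length = dp[5][5] = 2

2


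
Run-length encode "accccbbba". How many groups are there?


Input: accccbbba
Scanning for consecutive runs:
  Group 1: 'a' x 1 (positions 0-0)
  Group 2: 'c' x 4 (positions 1-4)
  Group 3: 'b' x 3 (positions 5-7)
  Group 4: 'a' x 1 (positions 8-8)
Total groups: 4

4


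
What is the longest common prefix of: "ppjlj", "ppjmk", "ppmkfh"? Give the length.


Words: ppjlj, ppjmk, ppmkfh
  Position 0: all 'p' => match
  Position 1: all 'p' => match
  Position 2: ('j', 'j', 'm') => mismatch, stop
LCP = "pp" (length 2)

2


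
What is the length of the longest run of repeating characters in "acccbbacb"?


Input: "acccbbacb"
Scanning for longest run:
  Position 1 ('c'): new char, reset run to 1
  Position 2 ('c'): continues run of 'c', length=2
  Position 3 ('c'): continues run of 'c', length=3
  Position 4 ('b'): new char, reset run to 1
  Position 5 ('b'): continues run of 'b', length=2
  Position 6 ('a'): new char, reset run to 1
  Position 7 ('c'): new char, reset run to 1
  Position 8 ('b'): new char, reset run to 1
Longest run: 'c' with length 3

3


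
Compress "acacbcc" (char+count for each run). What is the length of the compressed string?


Input: acacbcc
Runs:
  'a' x 1 => "a1"
  'c' x 1 => "c1"
  'a' x 1 => "a1"
  'c' x 1 => "c1"
  'b' x 1 => "b1"
  'c' x 2 => "c2"
Compressed: "a1c1a1c1b1c2"
Compressed length: 12

12


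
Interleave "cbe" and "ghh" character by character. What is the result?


Interleaving "cbe" and "ghh":
  Position 0: 'c' from first, 'g' from second => "cg"
  Position 1: 'b' from first, 'h' from second => "bh"
  Position 2: 'e' from first, 'h' from second => "eh"
Result: cgbheh

cgbheh


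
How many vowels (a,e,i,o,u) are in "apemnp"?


Input: apemnp
Checking each character:
  'a' at position 0: vowel (running total: 1)
  'p' at position 1: consonant
  'e' at position 2: vowel (running total: 2)
  'm' at position 3: consonant
  'n' at position 4: consonant
  'p' at position 5: consonant
Total vowels: 2

2


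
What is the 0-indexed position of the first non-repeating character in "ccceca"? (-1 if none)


Input: ccceca
Character frequencies:
  'a': 1
  'c': 4
  'e': 1
Scanning left to right for freq == 1:
  Position 0 ('c'): freq=4, skip
  Position 1 ('c'): freq=4, skip
  Position 2 ('c'): freq=4, skip
  Position 3 ('e'): unique! => answer = 3

3


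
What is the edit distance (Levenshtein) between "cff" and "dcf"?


Computing edit distance: "cff" -> "dcf"
DP table:
           d    c    f
      0    1    2    3
  c   1    1    1    2
  f   2    2    2    1
  f   3    3    3    2
Edit distance = dp[3][3] = 2

2


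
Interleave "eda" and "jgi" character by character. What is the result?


Interleaving "eda" and "jgi":
  Position 0: 'e' from first, 'j' from second => "ej"
  Position 1: 'd' from first, 'g' from second => "dg"
  Position 2: 'a' from first, 'i' from second => "ai"
Result: ejdgai

ejdgai


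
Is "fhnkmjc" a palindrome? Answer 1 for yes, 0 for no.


Input: fhnkmjc
Reversed: cjmknhf
  Compare pos 0 ('f') with pos 6 ('c'): MISMATCH
  Compare pos 1 ('h') with pos 5 ('j'): MISMATCH
  Compare pos 2 ('n') with pos 4 ('m'): MISMATCH
Result: not a palindrome

0


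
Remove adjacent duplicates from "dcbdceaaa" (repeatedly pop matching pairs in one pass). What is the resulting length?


Input: dcbdceaaa
Stack-based adjacent duplicate removal:
  Read 'd': push. Stack: d
  Read 'c': push. Stack: dc
  Read 'b': push. Stack: dcb
  Read 'd': push. Stack: dcbd
  Read 'c': push. Stack: dcbdc
  Read 'e': push. Stack: dcbdce
  Read 'a': push. Stack: dcbdcea
  Read 'a': matches stack top 'a' => pop. Stack: dcbdce
  Read 'a': push. Stack: dcbdcea
Final stack: "dcbdcea" (length 7)

7


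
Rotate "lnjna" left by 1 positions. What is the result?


Input: "lnjna", rotate left by 1
First 1 characters: "l"
Remaining characters: "njna"
Concatenate remaining + first: "njna" + "l" = "njnal"

njnal


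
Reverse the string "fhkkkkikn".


Input: fhkkkkikn
Reading characters right to left:
  Position 8: 'n'
  Position 7: 'k'
  Position 6: 'i'
  Position 5: 'k'
  Position 4: 'k'
  Position 3: 'k'
  Position 2: 'k'
  Position 1: 'h'
  Position 0: 'f'
Reversed: nkikkkkhf

nkikkkkhf


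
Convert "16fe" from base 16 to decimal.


Input: "16fe" in base 16
Positional expansion:
  Digit '1' (value 1) x 16^3 = 4096
  Digit '6' (value 6) x 16^2 = 1536
  Digit 'f' (value 15) x 16^1 = 240
  Digit 'e' (value 14) x 16^0 = 14
Sum = 5886

5886


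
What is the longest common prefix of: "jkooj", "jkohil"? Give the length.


Words: jkooj, jkohil
  Position 0: all 'j' => match
  Position 1: all 'k' => match
  Position 2: all 'o' => match
  Position 3: ('o', 'h') => mismatch, stop
LCP = "jko" (length 3)

3


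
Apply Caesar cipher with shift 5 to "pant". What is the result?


Caesar cipher: shift "pant" by 5
  'p' (pos 15) + 5 = pos 20 = 'u'
  'a' (pos 0) + 5 = pos 5 = 'f'
  'n' (pos 13) + 5 = pos 18 = 's'
  't' (pos 19) + 5 = pos 24 = 'y'
Result: ufsy

ufsy


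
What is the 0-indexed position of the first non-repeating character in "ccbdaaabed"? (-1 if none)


Input: ccbdaaabed
Character frequencies:
  'a': 3
  'b': 2
  'c': 2
  'd': 2
  'e': 1
Scanning left to right for freq == 1:
  Position 0 ('c'): freq=2, skip
  Position 1 ('c'): freq=2, skip
  Position 2 ('b'): freq=2, skip
  Position 3 ('d'): freq=2, skip
  Position 4 ('a'): freq=3, skip
  Position 5 ('a'): freq=3, skip
  Position 6 ('a'): freq=3, skip
  Position 7 ('b'): freq=2, skip
  Position 8 ('e'): unique! => answer = 8

8


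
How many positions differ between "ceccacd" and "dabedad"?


Comparing "ceccacd" and "dabedad" position by position:
  Position 0: 'c' vs 'd' => DIFFER
  Position 1: 'e' vs 'a' => DIFFER
  Position 2: 'c' vs 'b' => DIFFER
  Position 3: 'c' vs 'e' => DIFFER
  Position 4: 'a' vs 'd' => DIFFER
  Position 5: 'c' vs 'a' => DIFFER
  Position 6: 'd' vs 'd' => same
Positions that differ: 6

6


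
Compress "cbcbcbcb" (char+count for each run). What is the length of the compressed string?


Input: cbcbcbcb
Runs:
  'c' x 1 => "c1"
  'b' x 1 => "b1"
  'c' x 1 => "c1"
  'b' x 1 => "b1"
  'c' x 1 => "c1"
  'b' x 1 => "b1"
  'c' x 1 => "c1"
  'b' x 1 => "b1"
Compressed: "c1b1c1b1c1b1c1b1"
Compressed length: 16

16


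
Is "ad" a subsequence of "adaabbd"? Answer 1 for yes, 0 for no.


Check if "ad" is a subsequence of "adaabbd"
Greedy scan:
  Position 0 ('a'): matches sub[0] = 'a'
  Position 1 ('d'): matches sub[1] = 'd'
  Position 2 ('a'): no match needed
  Position 3 ('a'): no match needed
  Position 4 ('b'): no match needed
  Position 5 ('b'): no match needed
  Position 6 ('d'): no match needed
All 2 characters matched => is a subsequence

1


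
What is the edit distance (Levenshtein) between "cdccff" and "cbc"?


Computing edit distance: "cdccff" -> "cbc"
DP table:
           c    b    c
      0    1    2    3
  c   1    0    1    2
  d   2    1    1    2
  c   3    2    2    1
  c   4    3    3    2
  f   5    4    4    3
  f   6    5    5    4
Edit distance = dp[6][3] = 4

4


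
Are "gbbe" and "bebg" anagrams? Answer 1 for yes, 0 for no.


Strings: "gbbe", "bebg"
Sorted first:  bbeg
Sorted second: bbeg
Sorted forms match => anagrams

1


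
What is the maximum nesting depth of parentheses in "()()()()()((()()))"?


Input: "()()()()()((()()))"
Tracking depth:
  Position 0 '(': depth becomes 1
  Position 1 ')': depth becomes 0
  Position 2 '(': depth becomes 1
  Position 3 ')': depth becomes 0
  Position 4 '(': depth becomes 1
  Position 5 ')': depth becomes 0
  Position 6 '(': depth becomes 1
  Position 7 ')': depth becomes 0
  Position 8 '(': depth becomes 1
  Position 9 ')': depth becomes 0
  Position 10 '(': depth becomes 1
  Position 11 '(': depth becomes 2
  Position 12 '(': depth becomes 3
  Position 13 ')': depth becomes 2
  Position 14 '(': depth becomes 3
  Position 15 ')': depth becomes 2
  Position 16 ')': depth becomes 1
  Position 17 ')': depth becomes 0
Maximum depth reached: 3

3


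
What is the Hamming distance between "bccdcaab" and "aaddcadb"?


Comparing "bccdcaab" and "aaddcadb" position by position:
  Position 0: 'b' vs 'a' => differ
  Position 1: 'c' vs 'a' => differ
  Position 2: 'c' vs 'd' => differ
  Position 3: 'd' vs 'd' => same
  Position 4: 'c' vs 'c' => same
  Position 5: 'a' vs 'a' => same
  Position 6: 'a' vs 'd' => differ
  Position 7: 'b' vs 'b' => same
Total differences (Hamming distance): 4

4


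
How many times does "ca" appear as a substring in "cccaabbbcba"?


Searching for "ca" in "cccaabbbcba"
Scanning each position:
  Position 0: "cc" => no
  Position 1: "cc" => no
  Position 2: "ca" => MATCH
  Position 3: "aa" => no
  Position 4: "ab" => no
  Position 5: "bb" => no
  Position 6: "bb" => no
  Position 7: "bc" => no
  Position 8: "cb" => no
  Position 9: "ba" => no
Total occurrences: 1

1


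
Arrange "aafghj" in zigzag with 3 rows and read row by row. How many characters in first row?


Zigzag "aafghj" into 3 rows:
Placing characters:
  'a' => row 0
  'a' => row 1
  'f' => row 2
  'g' => row 1
  'h' => row 0
  'j' => row 1
Rows:
  Row 0: "ah"
  Row 1: "agj"
  Row 2: "f"
First row length: 2

2


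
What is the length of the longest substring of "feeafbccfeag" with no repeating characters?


Input: "feeafbccfeag"
Sliding window (track last position of each char):
  Position 0 ('f'): window [0,0] length 1 -- new best
  Position 1 ('e'): window [0,1] length 2 -- new best
  Position 2 ('e'): repeat (last at 1), move window start to 2
  Position 2 ('e'): window [2,2] length 1
  Position 3 ('a'): window [2,3] length 2
  Position 4 ('f'): window [2,4] length 3 -- new best
  Position 5 ('b'): window [2,5] length 4 -- new best
  Position 6 ('c'): window [2,6] length 5 -- new best
  Position 7 ('c'): repeat (last at 6), move window start to 7
  Position 7 ('c'): window [7,7] length 1
  Position 8 ('f'): window [7,8] length 2
  Position 9 ('e'): window [7,9] length 3
  Position 10 ('a'): window [7,10] length 4
  Position 11 ('g'): window [7,11] length 5
Longest substring with no repeats: "eafbc" with length 5

5


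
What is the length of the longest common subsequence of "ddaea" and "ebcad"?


LCS of "ddaea" and "ebcad"
DP table:
           e    b    c    a    d
      0    0    0    0    0    0
  d   0    0    0    0    0    1
  d   0    0    0    0    0    1
  a   0    0    0    0    1    1
  e   0    1    1    1    1    1
  a   0    1    1    1    2    2
LCS length = dp[5][5] = 2

2


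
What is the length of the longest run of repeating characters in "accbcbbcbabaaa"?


Input: "accbcbbcbabaaa"
Scanning for longest run:
  Position 1 ('c'): new char, reset run to 1
  Position 2 ('c'): continues run of 'c', length=2
  Position 3 ('b'): new char, reset run to 1
  Position 4 ('c'): new char, reset run to 1
  Position 5 ('b'): new char, reset run to 1
  Position 6 ('b'): continues run of 'b', length=2
  Position 7 ('c'): new char, reset run to 1
  Position 8 ('b'): new char, reset run to 1
  Position 9 ('a'): new char, reset run to 1
  Position 10 ('b'): new char, reset run to 1
  Position 11 ('a'): new char, reset run to 1
  Position 12 ('a'): continues run of 'a', length=2
  Position 13 ('a'): continues run of 'a', length=3
Longest run: 'a' with length 3

3


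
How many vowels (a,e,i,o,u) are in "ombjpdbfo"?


Input: ombjpdbfo
Checking each character:
  'o' at position 0: vowel (running total: 1)
  'm' at position 1: consonant
  'b' at position 2: consonant
  'j' at position 3: consonant
  'p' at position 4: consonant
  'd' at position 5: consonant
  'b' at position 6: consonant
  'f' at position 7: consonant
  'o' at position 8: vowel (running total: 2)
Total vowels: 2

2


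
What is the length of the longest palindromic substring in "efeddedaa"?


Input: "efeddedaa"
Checking substrings for palindromes:
  [2:6] "edde" (len 4) => palindrome
  [0:3] "efe" (len 3) => palindrome
  [4:7] "ded" (len 3) => palindrome
  [3:5] "dd" (len 2) => palindrome
  [7:9] "aa" (len 2) => palindrome
Longest palindromic substring: "edde" with length 4

4


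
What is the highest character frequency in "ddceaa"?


Input: ddceaa
Character counts:
  'a': 2
  'c': 1
  'd': 2
  'e': 1
Maximum frequency: 2

2


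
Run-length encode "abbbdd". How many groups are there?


Input: abbbdd
Scanning for consecutive runs:
  Group 1: 'a' x 1 (positions 0-0)
  Group 2: 'b' x 3 (positions 1-3)
  Group 3: 'd' x 2 (positions 4-5)
Total groups: 3

3


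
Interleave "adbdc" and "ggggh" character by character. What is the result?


Interleaving "adbdc" and "ggggh":
  Position 0: 'a' from first, 'g' from second => "ag"
  Position 1: 'd' from first, 'g' from second => "dg"
  Position 2: 'b' from first, 'g' from second => "bg"
  Position 3: 'd' from first, 'g' from second => "dg"
  Position 4: 'c' from first, 'h' from second => "ch"
Result: agdgbgdgch

agdgbgdgch


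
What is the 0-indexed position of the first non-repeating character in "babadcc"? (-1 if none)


Input: babadcc
Character frequencies:
  'a': 2
  'b': 2
  'c': 2
  'd': 1
Scanning left to right for freq == 1:
  Position 0 ('b'): freq=2, skip
  Position 1 ('a'): freq=2, skip
  Position 2 ('b'): freq=2, skip
  Position 3 ('a'): freq=2, skip
  Position 4 ('d'): unique! => answer = 4

4


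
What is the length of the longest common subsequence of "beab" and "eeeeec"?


LCS of "beab" and "eeeeec"
DP table:
           e    e    e    e    e    c
      0    0    0    0    0    0    0
  b   0    0    0    0    0    0    0
  e   0    1    1    1    1    1    1
  a   0    1    1    1    1    1    1
  b   0    1    1    1    1    1    1
LCS length = dp[4][6] = 1

1


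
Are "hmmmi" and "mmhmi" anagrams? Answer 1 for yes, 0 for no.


Strings: "hmmmi", "mmhmi"
Sorted first:  himmm
Sorted second: himmm
Sorted forms match => anagrams

1


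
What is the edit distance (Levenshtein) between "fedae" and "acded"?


Computing edit distance: "fedae" -> "acded"
DP table:
           a    c    d    e    d
      0    1    2    3    4    5
  f   1    1    2    3    4    5
  e   2    2    2    3    3    4
  d   3    3    3    2    3    3
  a   4    3    4    3    3    4
  e   5    4    4    4    3    4
Edit distance = dp[5][5] = 4

4


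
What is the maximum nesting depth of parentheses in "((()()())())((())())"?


Input: "((()()())())((())())"
Tracking depth:
  Position 0 '(': depth becomes 1
  Position 1 '(': depth becomes 2
  Position 2 '(': depth becomes 3
  Position 3 ')': depth becomes 2
  Position 4 '(': depth becomes 3
  Position 5 ')': depth becomes 2
  Position 6 '(': depth becomes 3
  Position 7 ')': depth becomes 2
  Position 8 ')': depth becomes 1
  Position 9 '(': depth becomes 2
  Position 10 ')': depth becomes 1
  Position 11 ')': depth becomes 0
  Position 12 '(': depth becomes 1
  Position 13 '(': depth becomes 2
  Position 14 '(': depth becomes 3
  Position 15 ')': depth becomes 2
  Position 16 ')': depth becomes 1
  Position 17 '(': depth becomes 2
  Position 18 ')': depth becomes 1
  Position 19 ')': depth becomes 0
Maximum depth reached: 3

3


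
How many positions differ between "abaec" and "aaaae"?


Comparing "abaec" and "aaaae" position by position:
  Position 0: 'a' vs 'a' => same
  Position 1: 'b' vs 'a' => DIFFER
  Position 2: 'a' vs 'a' => same
  Position 3: 'e' vs 'a' => DIFFER
  Position 4: 'c' vs 'e' => DIFFER
Positions that differ: 3

3


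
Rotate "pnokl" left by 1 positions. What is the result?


Input: "pnokl", rotate left by 1
First 1 characters: "p"
Remaining characters: "nokl"
Concatenate remaining + first: "nokl" + "p" = "noklp"

noklp


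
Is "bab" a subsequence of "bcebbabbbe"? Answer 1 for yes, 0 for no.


Check if "bab" is a subsequence of "bcebbabbbe"
Greedy scan:
  Position 0 ('b'): matches sub[0] = 'b'
  Position 1 ('c'): no match needed
  Position 2 ('e'): no match needed
  Position 3 ('b'): no match needed
  Position 4 ('b'): no match needed
  Position 5 ('a'): matches sub[1] = 'a'
  Position 6 ('b'): matches sub[2] = 'b'
  Position 7 ('b'): no match needed
  Position 8 ('b'): no match needed
  Position 9 ('e'): no match needed
All 3 characters matched => is a subsequence

1


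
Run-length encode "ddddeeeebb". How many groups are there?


Input: ddddeeeebb
Scanning for consecutive runs:
  Group 1: 'd' x 4 (positions 0-3)
  Group 2: 'e' x 4 (positions 4-7)
  Group 3: 'b' x 2 (positions 8-9)
Total groups: 3

3


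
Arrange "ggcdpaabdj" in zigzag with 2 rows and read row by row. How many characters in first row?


Zigzag "ggcdpaabdj" into 2 rows:
Placing characters:
  'g' => row 0
  'g' => row 1
  'c' => row 0
  'd' => row 1
  'p' => row 0
  'a' => row 1
  'a' => row 0
  'b' => row 1
  'd' => row 0
  'j' => row 1
Rows:
  Row 0: "gcpad"
  Row 1: "gdabj"
First row length: 5

5


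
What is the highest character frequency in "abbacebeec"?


Input: abbacebeec
Character counts:
  'a': 2
  'b': 3
  'c': 2
  'e': 3
Maximum frequency: 3

3


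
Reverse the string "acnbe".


Input: acnbe
Reading characters right to left:
  Position 4: 'e'
  Position 3: 'b'
  Position 2: 'n'
  Position 1: 'c'
  Position 0: 'a'
Reversed: ebnca

ebnca


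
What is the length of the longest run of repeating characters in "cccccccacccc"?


Input: "cccccccacccc"
Scanning for longest run:
  Position 1 ('c'): continues run of 'c', length=2
  Position 2 ('c'): continues run of 'c', length=3
  Position 3 ('c'): continues run of 'c', length=4
  Position 4 ('c'): continues run of 'c', length=5
  Position 5 ('c'): continues run of 'c', length=6
  Position 6 ('c'): continues run of 'c', length=7
  Position 7 ('a'): new char, reset run to 1
  Position 8 ('c'): new char, reset run to 1
  Position 9 ('c'): continues run of 'c', length=2
  Position 10 ('c'): continues run of 'c', length=3
  Position 11 ('c'): continues run of 'c', length=4
Longest run: 'c' with length 7

7


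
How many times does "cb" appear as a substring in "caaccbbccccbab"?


Searching for "cb" in "caaccbbccccbab"
Scanning each position:
  Position 0: "ca" => no
  Position 1: "aa" => no
  Position 2: "ac" => no
  Position 3: "cc" => no
  Position 4: "cb" => MATCH
  Position 5: "bb" => no
  Position 6: "bc" => no
  Position 7: "cc" => no
  Position 8: "cc" => no
  Position 9: "cc" => no
  Position 10: "cb" => MATCH
  Position 11: "ba" => no
  Position 12: "ab" => no
Total occurrences: 2

2


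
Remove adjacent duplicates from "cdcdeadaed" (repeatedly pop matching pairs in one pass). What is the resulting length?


Input: cdcdeadaed
Stack-based adjacent duplicate removal:
  Read 'c': push. Stack: c
  Read 'd': push. Stack: cd
  Read 'c': push. Stack: cdc
  Read 'd': push. Stack: cdcd
  Read 'e': push. Stack: cdcde
  Read 'a': push. Stack: cdcdea
  Read 'd': push. Stack: cdcdead
  Read 'a': push. Stack: cdcdeada
  Read 'e': push. Stack: cdcdeadae
  Read 'd': push. Stack: cdcdeadaed
Final stack: "cdcdeadaed" (length 10)

10


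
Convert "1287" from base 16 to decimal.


Input: "1287" in base 16
Positional expansion:
  Digit '1' (value 1) x 16^3 = 4096
  Digit '2' (value 2) x 16^2 = 512
  Digit '8' (value 8) x 16^1 = 128
  Digit '7' (value 7) x 16^0 = 7
Sum = 4743

4743


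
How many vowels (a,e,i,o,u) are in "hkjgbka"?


Input: hkjgbka
Checking each character:
  'h' at position 0: consonant
  'k' at position 1: consonant
  'j' at position 2: consonant
  'g' at position 3: consonant
  'b' at position 4: consonant
  'k' at position 5: consonant
  'a' at position 6: vowel (running total: 1)
Total vowels: 1

1


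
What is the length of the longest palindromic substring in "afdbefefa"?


Input: "afdbefefa"
Checking substrings for palindromes:
  [4:7] "efe" (len 3) => palindrome
  [5:8] "fef" (len 3) => palindrome
Longest palindromic substring: "efe" with length 3

3


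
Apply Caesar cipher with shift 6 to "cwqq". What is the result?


Caesar cipher: shift "cwqq" by 6
  'c' (pos 2) + 6 = pos 8 = 'i'
  'w' (pos 22) + 6 = pos 2 = 'c'
  'q' (pos 16) + 6 = pos 22 = 'w'
  'q' (pos 16) + 6 = pos 22 = 'w'
Result: icww

icww


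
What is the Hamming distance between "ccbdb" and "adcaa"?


Comparing "ccbdb" and "adcaa" position by position:
  Position 0: 'c' vs 'a' => differ
  Position 1: 'c' vs 'd' => differ
  Position 2: 'b' vs 'c' => differ
  Position 3: 'd' vs 'a' => differ
  Position 4: 'b' vs 'a' => differ
Total differences (Hamming distance): 5

5


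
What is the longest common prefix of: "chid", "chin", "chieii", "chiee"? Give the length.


Words: chid, chin, chieii, chiee
  Position 0: all 'c' => match
  Position 1: all 'h' => match
  Position 2: all 'i' => match
  Position 3: ('d', 'n', 'e', 'e') => mismatch, stop
LCP = "chi" (length 3)

3


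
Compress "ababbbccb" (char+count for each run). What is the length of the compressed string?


Input: ababbbccb
Runs:
  'a' x 1 => "a1"
  'b' x 1 => "b1"
  'a' x 1 => "a1"
  'b' x 3 => "b3"
  'c' x 2 => "c2"
  'b' x 1 => "b1"
Compressed: "a1b1a1b3c2b1"
Compressed length: 12

12


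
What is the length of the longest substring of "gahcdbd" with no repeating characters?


Input: "gahcdbd"
Sliding window (track last position of each char):
  Position 0 ('g'): window [0,0] length 1 -- new best
  Position 1 ('a'): window [0,1] length 2 -- new best
  Position 2 ('h'): window [0,2] length 3 -- new best
  Position 3 ('c'): window [0,3] length 4 -- new best
  Position 4 ('d'): window [0,4] length 5 -- new best
  Position 5 ('b'): window [0,5] length 6 -- new best
  Position 6 ('d'): repeat (last at 4), move window start to 5
  Position 6 ('d'): window [5,6] length 2
Longest substring with no repeats: "gahcdb" with length 6

6


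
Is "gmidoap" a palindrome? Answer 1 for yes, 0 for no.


Input: gmidoap
Reversed: paodimg
  Compare pos 0 ('g') with pos 6 ('p'): MISMATCH
  Compare pos 1 ('m') with pos 5 ('a'): MISMATCH
  Compare pos 2 ('i') with pos 4 ('o'): MISMATCH
Result: not a palindrome

0


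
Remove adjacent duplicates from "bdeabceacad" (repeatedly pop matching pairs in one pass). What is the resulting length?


Input: bdeabceacad
Stack-based adjacent duplicate removal:
  Read 'b': push. Stack: b
  Read 'd': push. Stack: bd
  Read 'e': push. Stack: bde
  Read 'a': push. Stack: bdea
  Read 'b': push. Stack: bdeab
  Read 'c': push. Stack: bdeabc
  Read 'e': push. Stack: bdeabce
  Read 'a': push. Stack: bdeabcea
  Read 'c': push. Stack: bdeabceac
  Read 'a': push. Stack: bdeabceaca
  Read 'd': push. Stack: bdeabceacad
Final stack: "bdeabceacad" (length 11)

11


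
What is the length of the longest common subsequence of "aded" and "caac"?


LCS of "aded" and "caac"
DP table:
           c    a    a    c
      0    0    0    0    0
  a   0    0    1    1    1
  d   0    0    1    1    1
  e   0    0    1    1    1
  d   0    0    1    1    1
LCS length = dp[4][4] = 1

1


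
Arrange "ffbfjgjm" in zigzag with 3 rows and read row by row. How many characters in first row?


Zigzag "ffbfjgjm" into 3 rows:
Placing characters:
  'f' => row 0
  'f' => row 1
  'b' => row 2
  'f' => row 1
  'j' => row 0
  'g' => row 1
  'j' => row 2
  'm' => row 1
Rows:
  Row 0: "fj"
  Row 1: "ffgm"
  Row 2: "bj"
First row length: 2

2


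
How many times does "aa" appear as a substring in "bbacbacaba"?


Searching for "aa" in "bbacbacaba"
Scanning each position:
  Position 0: "bb" => no
  Position 1: "ba" => no
  Position 2: "ac" => no
  Position 3: "cb" => no
  Position 4: "ba" => no
  Position 5: "ac" => no
  Position 6: "ca" => no
  Position 7: "ab" => no
  Position 8: "ba" => no
Total occurrences: 0

0


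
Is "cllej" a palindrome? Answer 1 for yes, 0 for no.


Input: cllej
Reversed: jellc
  Compare pos 0 ('c') with pos 4 ('j'): MISMATCH
  Compare pos 1 ('l') with pos 3 ('e'): MISMATCH
Result: not a palindrome

0


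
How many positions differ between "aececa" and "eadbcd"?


Comparing "aececa" and "eadbcd" position by position:
  Position 0: 'a' vs 'e' => DIFFER
  Position 1: 'e' vs 'a' => DIFFER
  Position 2: 'c' vs 'd' => DIFFER
  Position 3: 'e' vs 'b' => DIFFER
  Position 4: 'c' vs 'c' => same
  Position 5: 'a' vs 'd' => DIFFER
Positions that differ: 5

5


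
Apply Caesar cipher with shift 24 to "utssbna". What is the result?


Caesar cipher: shift "utssbna" by 24
  'u' (pos 20) + 24 = pos 18 = 's'
  't' (pos 19) + 24 = pos 17 = 'r'
  's' (pos 18) + 24 = pos 16 = 'q'
  's' (pos 18) + 24 = pos 16 = 'q'
  'b' (pos 1) + 24 = pos 25 = 'z'
  'n' (pos 13) + 24 = pos 11 = 'l'
  'a' (pos 0) + 24 = pos 24 = 'y'
Result: srqqzly

srqqzly


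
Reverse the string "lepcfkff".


Input: lepcfkff
Reading characters right to left:
  Position 7: 'f'
  Position 6: 'f'
  Position 5: 'k'
  Position 4: 'f'
  Position 3: 'c'
  Position 2: 'p'
  Position 1: 'e'
  Position 0: 'l'
Reversed: ffkfcpel

ffkfcpel


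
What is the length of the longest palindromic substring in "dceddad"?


Input: "dceddad"
Checking substrings for palindromes:
  [4:7] "dad" (len 3) => palindrome
  [3:5] "dd" (len 2) => palindrome
Longest palindromic substring: "dad" with length 3

3


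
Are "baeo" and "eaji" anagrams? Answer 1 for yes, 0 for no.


Strings: "baeo", "eaji"
Sorted first:  abeo
Sorted second: aeij
Differ at position 1: 'b' vs 'e' => not anagrams

0
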